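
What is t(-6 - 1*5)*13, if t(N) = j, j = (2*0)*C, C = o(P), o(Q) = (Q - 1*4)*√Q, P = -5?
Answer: 0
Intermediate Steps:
o(Q) = √Q*(-4 + Q) (o(Q) = (Q - 4)*√Q = (-4 + Q)*√Q = √Q*(-4 + Q))
C = -9*I*√5 (C = √(-5)*(-4 - 5) = (I*√5)*(-9) = -9*I*√5 ≈ -20.125*I)
j = 0 (j = (2*0)*(-9*I*√5) = 0*(-9*I*√5) = 0)
t(N) = 0
t(-6 - 1*5)*13 = 0*13 = 0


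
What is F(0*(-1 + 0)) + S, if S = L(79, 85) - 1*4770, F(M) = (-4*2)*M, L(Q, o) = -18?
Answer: -4788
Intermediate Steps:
F(M) = -8*M
S = -4788 (S = -18 - 1*4770 = -18 - 4770 = -4788)
F(0*(-1 + 0)) + S = -0*(-1 + 0) - 4788 = -0*(-1) - 4788 = -8*0 - 4788 = 0 - 4788 = -4788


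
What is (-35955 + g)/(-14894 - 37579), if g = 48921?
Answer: -4322/17491 ≈ -0.24710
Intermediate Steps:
(-35955 + g)/(-14894 - 37579) = (-35955 + 48921)/(-14894 - 37579) = 12966/(-52473) = 12966*(-1/52473) = -4322/17491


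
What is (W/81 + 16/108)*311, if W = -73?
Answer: -18971/81 ≈ -234.21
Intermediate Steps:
(W/81 + 16/108)*311 = (-73/81 + 16/108)*311 = (-73*1/81 + 16*(1/108))*311 = (-73/81 + 4/27)*311 = -61/81*311 = -18971/81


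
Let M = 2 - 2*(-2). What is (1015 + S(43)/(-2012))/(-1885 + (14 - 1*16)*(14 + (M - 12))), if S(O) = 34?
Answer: -1021073/1912406 ≈ -0.53392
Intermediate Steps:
M = 6 (M = 2 + 4 = 6)
(1015 + S(43)/(-2012))/(-1885 + (14 - 1*16)*(14 + (M - 12))) = (1015 + 34/(-2012))/(-1885 + (14 - 1*16)*(14 + (6 - 12))) = (1015 + 34*(-1/2012))/(-1885 + (14 - 16)*(14 - 6)) = (1015 - 17/1006)/(-1885 - 2*8) = 1021073/(1006*(-1885 - 16)) = (1021073/1006)/(-1901) = (1021073/1006)*(-1/1901) = -1021073/1912406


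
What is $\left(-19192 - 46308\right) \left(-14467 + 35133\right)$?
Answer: $-1353623000$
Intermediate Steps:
$\left(-19192 - 46308\right) \left(-14467 + 35133\right) = \left(-65500\right) 20666 = -1353623000$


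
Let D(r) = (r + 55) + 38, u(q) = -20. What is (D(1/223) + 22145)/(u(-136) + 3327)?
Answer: 4959075/737461 ≈ 6.7245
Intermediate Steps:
D(r) = 93 + r (D(r) = (55 + r) + 38 = 93 + r)
(D(1/223) + 22145)/(u(-136) + 3327) = ((93 + 1/223) + 22145)/(-20 + 3327) = ((93 + 1/223) + 22145)/3307 = (20740/223 + 22145)*(1/3307) = (4959075/223)*(1/3307) = 4959075/737461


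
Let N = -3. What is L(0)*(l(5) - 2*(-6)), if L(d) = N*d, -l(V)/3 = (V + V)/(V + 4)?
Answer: 0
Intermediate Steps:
l(V) = -6*V/(4 + V) (l(V) = -3*(V + V)/(V + 4) = -3*2*V/(4 + V) = -6*V/(4 + V))
L(d) = -3*d
L(0)*(l(5) - 2*(-6)) = (-3*0)*(-6*5/(4 + 5) - 2*(-6)) = 0*(-6*5/9 + 12) = 0*(-6*5*⅑ + 12) = 0*(-10/3 + 12) = 0*(26/3) = 0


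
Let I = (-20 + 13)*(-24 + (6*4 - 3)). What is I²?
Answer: 441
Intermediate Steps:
I = 21 (I = -7*(-24 + (24 - 3)) = -7*(-24 + 21) = -7*(-3) = 21)
I² = 21² = 441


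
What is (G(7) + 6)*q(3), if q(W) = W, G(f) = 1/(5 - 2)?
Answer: 19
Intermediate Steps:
G(f) = ⅓ (G(f) = 1/3 = ⅓)
(G(7) + 6)*q(3) = (⅓ + 6)*3 = (19/3)*3 = 19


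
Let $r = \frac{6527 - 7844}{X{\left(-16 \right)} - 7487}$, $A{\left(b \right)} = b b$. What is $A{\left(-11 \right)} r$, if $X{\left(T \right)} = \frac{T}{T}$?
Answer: $\frac{159357}{7486} \approx 21.287$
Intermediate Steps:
$X{\left(T \right)} = 1$
$A{\left(b \right)} = b^{2}$
$r = \frac{1317}{7486}$ ($r = \frac{6527 - 7844}{1 - 7487} = - \frac{1317}{-7486} = \left(-1317\right) \left(- \frac{1}{7486}\right) = \frac{1317}{7486} \approx 0.17593$)
$A{\left(-11 \right)} r = \left(-11\right)^{2} \cdot \frac{1317}{7486} = 121 \cdot \frac{1317}{7486} = \frac{159357}{7486}$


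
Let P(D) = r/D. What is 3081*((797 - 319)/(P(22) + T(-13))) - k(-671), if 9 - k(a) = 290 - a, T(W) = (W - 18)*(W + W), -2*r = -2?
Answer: 16427204/5911 ≈ 2779.1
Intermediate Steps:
r = 1 (r = -1/2*(-2) = 1)
T(W) = 2*W*(-18 + W) (T(W) = (-18 + W)*(2*W) = 2*W*(-18 + W))
k(a) = -281 + a (k(a) = 9 - (290 - a) = 9 + (-290 + a) = -281 + a)
P(D) = 1/D
3081*((797 - 319)/(P(22) + T(-13))) - k(-671) = 3081*((797 - 319)/(1/22 + 2*(-13)*(-18 - 13))) - (-281 - 671) = 3081*(478/(1/22 + 2*(-13)*(-31))) - 1*(-952) = 3081*(478/(1/22 + 806)) + 952 = 3081*(478/(17733/22)) + 952 = 3081*(478*(22/17733)) + 952 = 3081*(10516/17733) + 952 = 10799932/5911 + 952 = 16427204/5911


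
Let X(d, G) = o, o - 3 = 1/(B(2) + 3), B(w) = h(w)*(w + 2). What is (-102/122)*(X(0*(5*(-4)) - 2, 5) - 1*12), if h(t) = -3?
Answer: 1394/183 ≈ 7.6175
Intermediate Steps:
B(w) = -6 - 3*w (B(w) = -3*(w + 2) = -3*(2 + w) = -6 - 3*w)
o = 26/9 (o = 3 + 1/((-6 - 3*2) + 3) = 3 + 1/((-6 - 6) + 3) = 3 + 1/(-12 + 3) = 3 + 1/(-9) = 3 - 1/9 = 26/9 ≈ 2.8889)
X(d, G) = 26/9
(-102/122)*(X(0*(5*(-4)) - 2, 5) - 1*12) = (-102/122)*(26/9 - 1*12) = (-102*1/122)*(26/9 - 12) = -51/61*(-82/9) = 1394/183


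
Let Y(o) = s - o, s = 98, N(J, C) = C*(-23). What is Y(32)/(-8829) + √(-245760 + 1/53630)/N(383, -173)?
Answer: -22/2943 + 11*I*√5841729213970/213393770 ≈ -0.0074754 + 0.12459*I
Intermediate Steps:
N(J, C) = -23*C
Y(o) = 98 - o
Y(32)/(-8829) + √(-245760 + 1/53630)/N(383, -173) = (98 - 1*32)/(-8829) + √(-245760 + 1/53630)/((-23*(-173))) = (98 - 32)*(-1/8829) + √(-245760 + 1/53630)/3979 = 66*(-1/8829) + √(-13180108799/53630)*(1/3979) = -22/2943 + (11*I*√5841729213970/53630)*(1/3979) = -22/2943 + 11*I*√5841729213970/213393770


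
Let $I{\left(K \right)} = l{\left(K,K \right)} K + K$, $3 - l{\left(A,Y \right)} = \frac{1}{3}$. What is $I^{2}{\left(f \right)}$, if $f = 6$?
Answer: $484$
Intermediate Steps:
$l{\left(A,Y \right)} = \frac{8}{3}$ ($l{\left(A,Y \right)} = 3 - \frac{1}{3} = \frac{8}{3}$)
$I{\left(K \right)} = \frac{11 K}{3}$ ($I{\left(K \right)} = \frac{8 K}{3} + K = \frac{11 K}{3}$)
$I^{2}{\left(f \right)} = \left(\frac{11}{3} \cdot 6\right)^{2} = 22^{2} = 484$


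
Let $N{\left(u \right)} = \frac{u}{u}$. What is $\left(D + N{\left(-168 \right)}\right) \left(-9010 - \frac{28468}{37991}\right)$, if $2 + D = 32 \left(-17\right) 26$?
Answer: $\frac{4842220761810}{37991} \approx 1.2746 \cdot 10^{8}$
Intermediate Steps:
$N{\left(u \right)} = 1$
$D = -14146$ ($D = -2 + 32 \left(-17\right) 26 = -2 - 14144 = -14146$)
$\left(D + N{\left(-168 \right)}\right) \left(-9010 - \frac{28468}{37991}\right) = \left(-14146 + 1\right) \left(-9010 - \frac{28468}{37991}\right) = - 14145 \left(-9010 - \frac{28468}{37991}\right) = \left(-14145\right) \left(- \frac{342327378}{37991}\right) = \frac{4842220761810}{37991}$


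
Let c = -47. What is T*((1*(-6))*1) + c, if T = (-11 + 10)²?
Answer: -53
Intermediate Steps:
T = 1 (T = (-1)² = 1)
T*((1*(-6))*1) + c = 1*((1*(-6))*1) - 47 = 1*(-6*1) - 47 = 1*(-6) - 47 = -6 - 47 = -53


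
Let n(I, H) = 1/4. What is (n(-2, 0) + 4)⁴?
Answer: 83521/256 ≈ 326.25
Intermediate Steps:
n(I, H) = ¼
(n(-2, 0) + 4)⁴ = (¼ + 4)⁴ = (17/4)⁴ = 83521/256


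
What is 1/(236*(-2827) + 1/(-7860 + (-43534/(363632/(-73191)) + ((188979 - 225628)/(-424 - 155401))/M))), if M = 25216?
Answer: -80587014287736623/53765399407076998953756 ≈ -1.4989e-6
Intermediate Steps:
1/(236*(-2827) + 1/(-7860 + (-43534/(363632/(-73191)) + ((188979 - 225628)/(-424 - 155401))/M))) = 1/(236*(-2827) + 1/(-7860 + (-43534/(363632/(-73191)) + ((188979 - 225628)/(-424 - 155401))/25216))) = 1/(-667172 + 1/(-7860 + (-43534/(363632*(-1/73191)) - 36649/(-155825)*(1/25216)))) = 1/(-667172 + 1/(-7860 + (-43534/(-363632/73191) - 36649*(-1/155825)*(1/25216)))) = 1/(-667172 + 1/(-7860 + (-43534*(-73191/363632) + (36649/155825)*(1/25216)))) = 1/(-667172 + 1/(-7860 + (1593148497/181816 + 36649/3929283200))) = 1/(-667172 + 1/(-7860 + 782491453878840623/89300819286400)) = 1/(-667172 + 1/(80587014287736623/89300819286400)) = 1/(-667172 + 89300819286400/80587014287736623) = 1/(-53765399407076998953756/80587014287736623) = -80587014287736623/53765399407076998953756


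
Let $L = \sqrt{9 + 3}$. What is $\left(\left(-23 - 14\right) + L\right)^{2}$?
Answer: $1381 - 148 \sqrt{3} \approx 1124.7$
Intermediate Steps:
$L = 2 \sqrt{3}$ ($L = \sqrt{12} = 2 \sqrt{3} \approx 3.4641$)
$\left(\left(-23 - 14\right) + L\right)^{2} = \left(\left(-23 - 14\right) + 2 \sqrt{3}\right)^{2} = \left(-37 + 2 \sqrt{3}\right)^{2}$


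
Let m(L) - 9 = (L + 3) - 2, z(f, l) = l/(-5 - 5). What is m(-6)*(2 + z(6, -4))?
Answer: 48/5 ≈ 9.6000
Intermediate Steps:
z(f, l) = -l/10 (z(f, l) = l/(-10) = l*(-⅒) = -l/10)
m(L) = 10 + L (m(L) = 9 + ((L + 3) - 2) = 9 + ((3 + L) - 2) = 9 + (1 + L) = 10 + L)
m(-6)*(2 + z(6, -4)) = (10 - 6)*(2 - ⅒*(-4)) = 4*(2 + ⅖) = 4*(12/5) = 48/5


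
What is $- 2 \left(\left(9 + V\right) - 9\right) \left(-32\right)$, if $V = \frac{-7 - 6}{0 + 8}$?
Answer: $-104$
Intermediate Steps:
$V = - \frac{13}{8} \approx -1.625$
$- 2 \left(\left(9 + V\right) - 9\right) \left(-32\right) = - 2 \left(\left(9 - \frac{13}{8}\right) - 9\right) \left(-32\right) = - 2 \left(\frac{59}{8} - 9\right) \left(-32\right) = \left(-2\right) \left(- \frac{13}{8}\right) \left(-32\right) = \frac{13}{4} \left(-32\right) = -104$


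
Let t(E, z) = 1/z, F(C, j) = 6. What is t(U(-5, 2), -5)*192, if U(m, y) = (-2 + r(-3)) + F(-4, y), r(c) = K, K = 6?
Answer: -192/5 ≈ -38.400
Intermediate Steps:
r(c) = 6
U(m, y) = 10 (U(m, y) = (-2 + 6) + 6 = 4 + 6 = 10)
t(U(-5, 2), -5)*192 = 192/(-5) = -⅕*192 = -192/5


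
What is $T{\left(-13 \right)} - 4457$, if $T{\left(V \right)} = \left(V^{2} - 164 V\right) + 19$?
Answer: $-2137$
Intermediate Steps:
$T{\left(V \right)} = 19 + V^{2} - 164 V$
$T{\left(-13 \right)} - 4457 = \left(19 + \left(-13\right)^{2} - -2132\right) - 4457 = \left(19 + 169 + 2132\right) - 4457 = 2320 - 4457 = -2137$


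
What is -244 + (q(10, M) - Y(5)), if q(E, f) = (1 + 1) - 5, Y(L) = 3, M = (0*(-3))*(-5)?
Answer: -250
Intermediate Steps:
M = 0 (M = 0*(-5) = 0)
q(E, f) = -3 (q(E, f) = 2 - 5 = -3)
-244 + (q(10, M) - Y(5)) = -244 + (-3 - 1*3) = -244 + (-3 - 3) = -244 - 6 = -250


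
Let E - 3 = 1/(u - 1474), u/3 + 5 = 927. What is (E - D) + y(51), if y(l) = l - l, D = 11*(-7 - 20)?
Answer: 387601/1292 ≈ 300.00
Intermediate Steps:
D = -297 (D = 11*(-27) = -297)
u = 2766 (u = -15 + 3*927 = -15 + 2781 = 2766)
y(l) = 0
E = 3877/1292 (E = 3 + 1/(2766 - 1474) = 3 + 1/1292 = 3877/1292 ≈ 3.0008)
(E - D) + y(51) = (3877/1292 - 1*(-297)) + 0 = (3877/1292 + 297) + 0 = 387601/1292 + 0 = 387601/1292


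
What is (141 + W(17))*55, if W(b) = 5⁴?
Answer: 42130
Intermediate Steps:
W(b) = 625
(141 + W(17))*55 = (141 + 625)*55 = 766*55 = 42130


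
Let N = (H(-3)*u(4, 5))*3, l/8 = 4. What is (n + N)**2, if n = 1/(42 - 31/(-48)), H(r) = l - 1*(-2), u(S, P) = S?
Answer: 697599130176/4190209 ≈ 1.6648e+5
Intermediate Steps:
l = 32 (l = 8*4 = 32)
H(r) = 34 (H(r) = 32 - 1*(-2) = 32 + 2 = 34)
N = 408 (N = (34*4)*3 = 136*3 = 408)
n = 48/2047 (n = 1/(42 - 31*(-1/48)) = 1/(42 + 31/48) = 1/(2047/48) = 48/2047 ≈ 0.023449)
(n + N)**2 = (48/2047 + 408)**2 = (835224/2047)**2 = 697599130176/4190209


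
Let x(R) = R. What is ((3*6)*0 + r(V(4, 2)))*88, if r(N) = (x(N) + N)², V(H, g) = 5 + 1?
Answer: 12672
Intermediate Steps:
V(H, g) = 6
r(N) = 4*N² (r(N) = (N + N)² = (2*N)² = 4*N²)
((3*6)*0 + r(V(4, 2)))*88 = ((3*6)*0 + 4*6²)*88 = (18*0 + 4*36)*88 = (0 + 144)*88 = 144*88 = 12672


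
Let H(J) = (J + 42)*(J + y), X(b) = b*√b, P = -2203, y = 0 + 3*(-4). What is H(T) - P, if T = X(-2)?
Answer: 1691 - 60*I*√2 ≈ 1691.0 - 84.853*I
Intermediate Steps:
y = -12 (y = 0 - 12 = -12)
X(b) = b^(3/2)
T = -2*I*√2 (T = (-2)^(3/2) = -2*I*√2 ≈ -2.8284*I)
H(J) = (-12 + J)*(42 + J) (H(J) = (J + 42)*(J - 12) = (42 + J)*(-12 + J) = (-12 + J)*(42 + J))
H(T) - P = (-504 + (-2*I*√2)² + 30*(-2*I*√2)) - 1*(-2203) = (-504 - 8 - 60*I*√2) + 2203 = (-512 - 60*I*√2) + 2203 = 1691 - 60*I*√2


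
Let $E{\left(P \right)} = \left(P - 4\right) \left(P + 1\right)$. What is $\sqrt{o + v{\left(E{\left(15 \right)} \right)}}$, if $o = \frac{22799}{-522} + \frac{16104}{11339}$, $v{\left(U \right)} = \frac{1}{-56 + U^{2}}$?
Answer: $\frac{i \sqrt{11686896450845635430}}{525902820} \approx 6.5005 i$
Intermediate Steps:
$E{\left(P \right)} = \left(1 + P\right) \left(-4 + P\right)$ ($E{\left(P \right)} = \left(-4 + P\right) \left(1 + P\right) = \left(1 + P\right) \left(-4 + P\right)$)
$o = - \frac{8624537}{204102}$ ($o = 22799 \left(- \frac{1}{522}\right) + 16104 \cdot \frac{1}{11339} = - \frac{22799}{522} + \frac{16104}{11339} = - \frac{8624537}{204102} \approx -42.256$)
$\sqrt{o + v{\left(E{\left(15 \right)} \right)}} = \sqrt{- \frac{8624537}{204102} + \frac{1}{-56 + \left(-4 + 15^{2} - 45\right)^{2}}} = \sqrt{- \frac{8624537}{204102} + \frac{1}{-56 + \left(-4 + 225 - 45\right)^{2}}} = \sqrt{- \frac{8624537}{204102} + \frac{1}{-56 + 176^{2}}} = \sqrt{- \frac{8624537}{204102} + \frac{1}{-56 + 30976}} = \sqrt{- \frac{8624537}{204102} + \frac{1}{30920}} = \sqrt{- \frac{133335239969}{3155416920}} = \frac{i \sqrt{11686896450845635430}}{525902820}$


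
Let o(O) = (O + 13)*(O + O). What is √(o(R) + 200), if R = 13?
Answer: 2*√219 ≈ 29.597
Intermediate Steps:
o(O) = 2*O*(13 + O) (o(O) = (13 + O)*(2*O) = 2*O*(13 + O))
√(o(R) + 200) = √(2*13*(13 + 13) + 200) = √(2*13*26 + 200) = √(676 + 200) = √876 = 2*√219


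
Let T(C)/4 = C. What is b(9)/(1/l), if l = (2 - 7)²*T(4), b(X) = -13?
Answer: -5200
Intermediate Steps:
T(C) = 4*C
l = 400 (l = (2 - 7)²*(4*4) = (-5)²*16 = 25*16 = 400)
b(9)/(1/l) = -13/(1/400) = -13/1/400 = -13*400 = -5200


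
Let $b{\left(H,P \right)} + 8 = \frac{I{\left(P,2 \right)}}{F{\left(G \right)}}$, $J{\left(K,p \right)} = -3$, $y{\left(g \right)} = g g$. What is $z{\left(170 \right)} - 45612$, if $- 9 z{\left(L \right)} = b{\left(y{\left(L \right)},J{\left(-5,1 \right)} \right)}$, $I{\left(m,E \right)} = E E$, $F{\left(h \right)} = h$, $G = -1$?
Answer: $- \frac{136832}{3} \approx -45611.0$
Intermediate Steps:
$y{\left(g \right)} = g^{2}$
$I{\left(m,E \right)} = E^{2}$
$b{\left(H,P \right)} = -12$ ($b{\left(H,P \right)} = -8 + \frac{2^{2}}{-1} = -8 + 4 \left(-1\right) = -8 - 4 = -12$)
$z{\left(L \right)} = \frac{4}{3}$ ($z{\left(L \right)} = \left(- \frac{1}{9}\right) \left(-12\right) = \frac{4}{3}$)
$z{\left(170 \right)} - 45612 = \frac{4}{3} - 45612 = - \frac{136832}{3}$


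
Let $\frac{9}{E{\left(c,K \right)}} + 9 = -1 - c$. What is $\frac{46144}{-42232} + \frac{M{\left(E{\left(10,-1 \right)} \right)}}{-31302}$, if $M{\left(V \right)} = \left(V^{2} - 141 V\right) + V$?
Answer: $- \frac{8039270311}{7344144800} \approx -1.0947$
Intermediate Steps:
$E{\left(c,K \right)} = \frac{9}{-10 - c}$ ($E{\left(c,K \right)} = \frac{9}{-9 - \left(1 + c\right)} = \frac{9}{-10 - c}$)
$M{\left(V \right)} = V^{2} - 140 V$
$\frac{46144}{-42232} + \frac{M{\left(E{\left(10,-1 \right)} \right)}}{-31302} = \frac{46144}{-42232} + \frac{- \frac{9}{10 + 10} \left(-140 - \frac{9}{10 + 10}\right)}{-31302} = 46144 \left(- \frac{1}{42232}\right) + - \frac{9}{20} \left(-140 - \frac{9}{20}\right) \left(- \frac{1}{31302}\right) = - \frac{5768}{5279} + \left(-9\right) \frac{1}{20} \left(-140 - \frac{9}{20}\right) \left(- \frac{1}{31302}\right) = - \frac{5768}{5279} + - \frac{9 \left(-140 - \frac{9}{20}\right)}{20} \left(- \frac{1}{31302}\right) = - \frac{5768}{5279} + \left(- \frac{9}{20}\right) \left(- \frac{2809}{20}\right) \left(- \frac{1}{31302}\right) = - \frac{5768}{5279} + \frac{25281}{400} \left(- \frac{1}{31302}\right) = - \frac{5768}{5279} - \frac{2809}{1391200} = - \frac{8039270311}{7344144800}$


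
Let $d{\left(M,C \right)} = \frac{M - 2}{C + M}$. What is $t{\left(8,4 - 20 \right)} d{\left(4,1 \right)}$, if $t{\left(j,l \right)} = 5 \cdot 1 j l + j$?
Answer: $- \frac{1264}{5} \approx -252.8$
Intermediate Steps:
$d{\left(M,C \right)} = \frac{-2 + M}{C + M}$
$t{\left(j,l \right)} = j + 5 j l$ ($t{\left(j,l \right)} = 5 j l + j = j + 5 j l$)
$t{\left(8,4 - 20 \right)} d{\left(4,1 \right)} = 8 \left(1 + 5 \left(4 - 20\right)\right) \frac{-2 + 4}{1 + 4} = 8 \left(1 + 5 \left(4 - 20\right)\right) \frac{1}{5} \cdot 2 = 8 \left(1 + 5 \left(-16\right)\right) \frac{1}{5} \cdot 2 = 8 \left(1 - 80\right) \frac{2}{5} = 8 \left(-79\right) \frac{2}{5} = \left(-632\right) \frac{2}{5} = - \frac{1264}{5}$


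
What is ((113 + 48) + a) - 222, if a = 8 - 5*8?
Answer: -93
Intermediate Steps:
a = -32 (a = 8 - 40 = -32)
((113 + 48) + a) - 222 = ((113 + 48) - 32) - 222 = (161 - 32) - 222 = 129 - 222 = -93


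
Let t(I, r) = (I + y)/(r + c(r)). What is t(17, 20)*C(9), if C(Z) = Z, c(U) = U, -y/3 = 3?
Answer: 9/5 ≈ 1.8000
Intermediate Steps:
y = -9 (y = -3*3 = -9)
t(I, r) = (-9 + I)/(2*r) (t(I, r) = (I - 9)/(r + r) = (-9 + I)/((2*r)) = (-9 + I)*(1/(2*r)) = (-9 + I)/(2*r))
t(17, 20)*C(9) = ((½)*(-9 + 17)/20)*9 = ((½)*(1/20)*8)*9 = (⅕)*9 = 9/5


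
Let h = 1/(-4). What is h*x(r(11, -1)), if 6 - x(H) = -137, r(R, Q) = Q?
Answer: -143/4 ≈ -35.750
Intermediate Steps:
h = -1/4 ≈ -0.25000
x(H) = 143 (x(H) = 6 - 1*(-137) = 6 + 137 = 143)
h*x(r(11, -1)) = -1/4*143 = -143/4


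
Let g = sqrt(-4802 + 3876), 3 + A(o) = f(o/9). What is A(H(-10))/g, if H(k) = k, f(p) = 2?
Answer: I*sqrt(926)/926 ≈ 0.032862*I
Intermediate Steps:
A(o) = -1 (A(o) = -3 + 2 = -1)
g = I*sqrt(926) (g = sqrt(-926) = I*sqrt(926) ≈ 30.43*I)
A(H(-10))/g = -1/(I*sqrt(926)) = -(-1)*I*sqrt(926)/926 = I*sqrt(926)/926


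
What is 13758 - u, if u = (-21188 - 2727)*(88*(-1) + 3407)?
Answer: 79387643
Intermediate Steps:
u = -79373885 (u = -23915*(-88 + 3407) = -23915*3319 = -79373885)
13758 - u = 13758 - 1*(-79373885) = 13758 + 79373885 = 79387643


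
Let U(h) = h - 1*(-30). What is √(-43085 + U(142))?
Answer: I*√42913 ≈ 207.15*I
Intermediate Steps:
U(h) = 30 + h (U(h) = h + 30 = 30 + h)
√(-43085 + U(142)) = √(-43085 + (30 + 142)) = √(-43085 + 172) = √(-42913) = I*√42913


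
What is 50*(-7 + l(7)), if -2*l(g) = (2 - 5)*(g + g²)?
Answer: 3850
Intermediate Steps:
l(g) = 3*g/2 + 3*g²/2 (l(g) = -(2 - 5)*(g + g²)/2 = -(-3)*(g + g²)/2 = -(-3*g - 3*g²)/2 = 3*g/2 + 3*g²/2)
50*(-7 + l(7)) = 50*(-7 + (3/2)*7*(1 + 7)) = 50*(-7 + (3/2)*7*8) = 50*(-7 + 84) = 50*77 = 3850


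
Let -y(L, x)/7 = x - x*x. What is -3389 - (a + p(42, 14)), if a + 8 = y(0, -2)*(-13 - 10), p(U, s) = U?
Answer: -2457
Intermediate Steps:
y(L, x) = -7*x + 7*x² (y(L, x) = -7*(x - x*x) = -7*(x - x²) = -7*x + 7*x²)
a = -974 (a = -8 + (7*(-2)*(-1 - 2))*(-13 - 10) = -8 + (7*(-2)*(-3))*(-23) = -8 + 42*(-23) = -8 - 966 = -974)
-3389 - (a + p(42, 14)) = -3389 - (-974 + 42) = -3389 - 1*(-932) = -3389 + 932 = -2457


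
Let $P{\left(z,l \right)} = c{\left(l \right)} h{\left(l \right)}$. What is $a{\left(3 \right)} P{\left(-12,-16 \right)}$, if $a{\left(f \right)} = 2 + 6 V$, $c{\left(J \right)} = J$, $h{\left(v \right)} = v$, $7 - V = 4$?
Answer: $5120$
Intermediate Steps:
$V = 3$ ($V = 7 - 4 = 3$)
$P{\left(z,l \right)} = l^{2}$ ($P{\left(z,l \right)} = l l = l^{2}$)
$a{\left(f \right)} = 20$ ($a{\left(f \right)} = 2 + 6 \cdot 3 = 2 + 18 = 20$)
$a{\left(3 \right)} P{\left(-12,-16 \right)} = 20 \left(-16\right)^{2} = 20 \cdot 256 = 5120$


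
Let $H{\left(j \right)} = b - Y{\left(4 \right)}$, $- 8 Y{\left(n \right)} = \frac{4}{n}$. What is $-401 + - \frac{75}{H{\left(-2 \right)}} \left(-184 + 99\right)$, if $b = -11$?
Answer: $- \frac{28629}{29} \approx -987.21$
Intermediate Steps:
$Y{\left(n \right)} = - \frac{1}{2 n}$ ($Y{\left(n \right)} = - \frac{4 \frac{1}{n}}{8} = - \frac{1}{2 n}$)
$H{\left(j \right)} = - \frac{87}{8}$ ($H{\left(j \right)} = -11 - - \frac{1}{2 \cdot 4} = -11 - \left(- \frac{1}{2}\right) \frac{1}{4} = -11 - - \frac{1}{8} = -11 + \frac{1}{8} = - \frac{87}{8}$)
$-401 + - \frac{75}{H{\left(-2 \right)}} \left(-184 + 99\right) = -401 + - \frac{75}{- \frac{87}{8}} \left(-184 + 99\right) = -401 + \left(-75\right) \left(- \frac{8}{87}\right) \left(-85\right) = -401 + \frac{200}{29} \left(-85\right) = -401 - \frac{17000}{29} = - \frac{28629}{29}$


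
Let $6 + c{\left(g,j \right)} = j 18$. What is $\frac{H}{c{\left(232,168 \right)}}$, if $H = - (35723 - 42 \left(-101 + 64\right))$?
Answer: $- \frac{37277}{3018} \approx -12.352$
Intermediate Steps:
$c{\left(g,j \right)} = -6 + 18 j$ ($c{\left(g,j \right)} = -6 + j 18 = -6 + 18 j$)
$H = -37277$ ($H = - (35723 - 42 \left(-37\right)) = - (35723 - -1554) = - (35723 + 1554) = \left(-1\right) 37277 = -37277$)
$\frac{H}{c{\left(232,168 \right)}} = - \frac{37277}{-6 + 18 \cdot 168} = - \frac{37277}{-6 + 3024} = - \frac{37277}{3018}$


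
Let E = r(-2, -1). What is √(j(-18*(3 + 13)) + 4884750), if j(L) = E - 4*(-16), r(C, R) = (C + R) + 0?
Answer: √4884811 ≈ 2210.2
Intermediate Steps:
r(C, R) = C + R
E = -3 (E = -2 - 1 = -3)
j(L) = 61 (j(L) = -3 - 4*(-16) = -3 + 64 = 61)
√(j(-18*(3 + 13)) + 4884750) = √(61 + 4884750) = √4884811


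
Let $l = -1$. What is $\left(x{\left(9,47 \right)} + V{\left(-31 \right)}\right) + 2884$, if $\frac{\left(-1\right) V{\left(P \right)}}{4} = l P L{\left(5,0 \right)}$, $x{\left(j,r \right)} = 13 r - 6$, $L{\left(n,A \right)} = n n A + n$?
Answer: $2869$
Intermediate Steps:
$L{\left(n,A \right)} = n + A n^{2}$ ($L{\left(n,A \right)} = n^{2} A + n = A n^{2} + n = n + A n^{2}$)
$x{\left(j,r \right)} = -6 + 13 r$
$V{\left(P \right)} = 20 P$ ($V{\left(P \right)} = - 4 - P 5 \left(1 + 0 \cdot 5\right) = - 4 - P 5 \left(1 + 0\right) = - 4 - P 5 \cdot 1 = - 4 - P 5 = - 4 \left(- 5 P\right) = 20 P$)
$\left(x{\left(9,47 \right)} + V{\left(-31 \right)}\right) + 2884 = \left(\left(-6 + 13 \cdot 47\right) + 20 \left(-31\right)\right) + 2884 = \left(\left(-6 + 611\right) - 620\right) + 2884 = \left(605 - 620\right) + 2884 = -15 + 2884 = 2869$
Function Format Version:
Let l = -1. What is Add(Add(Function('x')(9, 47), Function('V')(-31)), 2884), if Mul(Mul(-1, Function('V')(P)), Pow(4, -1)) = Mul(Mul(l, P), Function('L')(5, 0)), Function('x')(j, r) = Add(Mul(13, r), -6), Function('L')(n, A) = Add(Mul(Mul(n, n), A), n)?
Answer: 2869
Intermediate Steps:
Function('L')(n, A) = Add(n, Mul(A, Pow(n, 2))) (Function('L')(n, A) = Add(Mul(Pow(n, 2), A), n) = Add(Mul(A, Pow(n, 2)), n) = Add(n, Mul(A, Pow(n, 2))))
Function('x')(j, r) = Add(-6, Mul(13, r))
Function('V')(P) = Mul(20, P) (Function('V')(P) = Mul(-4, Mul(Mul(-1, P), Mul(5, Add(1, Mul(0, 5))))) = Mul(-4, Mul(Mul(-1, P), Mul(5, Add(1, 0)))) = Mul(-4, Mul(Mul(-1, P), Mul(5, 1))) = Mul(-4, Mul(Mul(-1, P), 5)) = Mul(-4, Mul(-5, P)) = Mul(20, P))
Add(Add(Function('x')(9, 47), Function('V')(-31)), 2884) = Add(Add(Add(-6, Mul(13, 47)), Mul(20, -31)), 2884) = Add(Add(Add(-6, 611), -620), 2884) = Add(Add(605, -620), 2884) = Add(-15, 2884) = 2869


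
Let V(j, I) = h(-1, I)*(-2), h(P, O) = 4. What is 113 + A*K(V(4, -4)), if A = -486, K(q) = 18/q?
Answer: 2413/2 ≈ 1206.5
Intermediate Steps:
V(j, I) = -8 (V(j, I) = 4*(-2) = -8)
113 + A*K(V(4, -4)) = 113 - 8748/(-8) = 113 - 8748*(-1)/8 = 113 - 486*(-9/4) = 113 + 2187/2 = 2413/2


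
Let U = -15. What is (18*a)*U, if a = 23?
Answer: -6210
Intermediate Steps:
(18*a)*U = (18*23)*(-15) = 414*(-15) = -6210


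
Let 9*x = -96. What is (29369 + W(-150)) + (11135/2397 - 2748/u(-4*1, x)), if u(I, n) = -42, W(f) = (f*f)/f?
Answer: 28908316/987 ≈ 29289.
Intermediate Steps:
x = -32/3 (x = (⅑)*(-96) = -32/3 ≈ -10.667)
W(f) = f (W(f) = f²/f = f)
(29369 + W(-150)) + (11135/2397 - 2748/u(-4*1, x)) = (29369 - 150) + (11135/2397 - 2748/(-42)) = 29219 + (11135*(1/2397) - 2748*(-1/42)) = 29219 + (655/141 + 458/7) = 29219 + 69163/987 = 28908316/987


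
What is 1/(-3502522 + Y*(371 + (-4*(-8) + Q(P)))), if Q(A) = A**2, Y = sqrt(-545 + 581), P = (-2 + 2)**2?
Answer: -1/3500104 ≈ -2.8571e-7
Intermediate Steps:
P = 0 (P = 0**2 = 0)
Y = 6 (Y = sqrt(36) = 6)
1/(-3502522 + Y*(371 + (-4*(-8) + Q(P)))) = 1/(-3502522 + 6*(371 + (-4*(-8) + 0**2))) = 1/(-3502522 + 6*(371 + (32 + 0))) = 1/(-3502522 + 6*(371 + 32)) = 1/(-3502522 + 6*403) = 1/(-3502522 + 2418) = 1/(-3500104) = -1/3500104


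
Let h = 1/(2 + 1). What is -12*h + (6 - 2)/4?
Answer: -3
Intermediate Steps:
h = ⅓ (h = 1/3 = ⅓ ≈ 0.33333)
-12*h + (6 - 2)/4 = -12*⅓ + (6 - 2)/4 = -4 + 4*(¼) = -4 + 1 = -3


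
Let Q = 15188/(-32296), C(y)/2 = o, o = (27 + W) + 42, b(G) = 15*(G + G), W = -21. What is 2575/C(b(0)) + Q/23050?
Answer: 119805453247/4466536800 ≈ 26.823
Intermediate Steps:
b(G) = 30*G (b(G) = 15*(2*G) = 30*G)
o = 48 (o = (27 - 21) + 42 = 6 + 42 = 48)
C(y) = 96 (C(y) = 2*48 = 96)
Q = -3797/8074 (Q = 15188*(-1/32296) = -3797/8074 ≈ -0.47027)
2575/C(b(0)) + Q/23050 = 2575/96 - 3797/8074/23050 = 2575*(1/96) - 3797/8074*1/23050 = 2575/96 - 3797/186105700 = 119805453247/4466536800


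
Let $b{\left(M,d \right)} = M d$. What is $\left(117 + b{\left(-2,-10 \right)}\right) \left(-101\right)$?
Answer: $-13837$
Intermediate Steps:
$\left(117 + b{\left(-2,-10 \right)}\right) \left(-101\right) = \left(117 - -20\right) \left(-101\right) = \left(117 + 20\right) \left(-101\right) = 137 \left(-101\right) = -13837$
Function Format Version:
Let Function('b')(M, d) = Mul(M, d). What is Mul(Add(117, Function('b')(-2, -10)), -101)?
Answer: -13837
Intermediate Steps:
Mul(Add(117, Function('b')(-2, -10)), -101) = Mul(Add(117, Mul(-2, -10)), -101) = Mul(Add(117, 20), -101) = Mul(137, -101) = -13837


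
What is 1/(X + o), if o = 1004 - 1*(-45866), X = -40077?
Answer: 1/6793 ≈ 0.00014721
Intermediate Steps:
o = 46870 (o = 1004 + 45866 = 46870)
1/(X + o) = 1/(-40077 + 46870) = 1/6793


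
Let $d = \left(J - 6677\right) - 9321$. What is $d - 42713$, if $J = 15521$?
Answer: $-43190$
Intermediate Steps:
$d = -477$ ($d = \left(15521 - 6677\right) - 9321 = 8844 - 9321 = -477$)
$d - 42713 = -477 - 42713 = -43190$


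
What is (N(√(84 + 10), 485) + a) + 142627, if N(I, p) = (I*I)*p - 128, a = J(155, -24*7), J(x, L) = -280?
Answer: 187809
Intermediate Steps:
a = -280
N(I, p) = -128 + p*I² (N(I, p) = I²*p - 128 = p*I² - 128 = -128 + p*I²)
(N(√(84 + 10), 485) + a) + 142627 = ((-128 + 485*(√(84 + 10))²) - 280) + 142627 = ((-128 + 485*(√94)²) - 280) + 142627 = ((-128 + 485*94) - 280) + 142627 = ((-128 + 45590) - 280) + 142627 = (45462 - 280) + 142627 = 45182 + 142627 = 187809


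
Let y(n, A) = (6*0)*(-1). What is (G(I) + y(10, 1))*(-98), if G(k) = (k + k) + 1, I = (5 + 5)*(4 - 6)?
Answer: 3822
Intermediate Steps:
y(n, A) = 0 (y(n, A) = 0*(-1) = 0)
I = -20 (I = 10*(-2) = -20)
G(k) = 1 + 2*k (G(k) = 2*k + 1 = 1 + 2*k)
(G(I) + y(10, 1))*(-98) = ((1 + 2*(-20)) + 0)*(-98) = ((1 - 40) + 0)*(-98) = (-39 + 0)*(-98) = -39*(-98) = 3822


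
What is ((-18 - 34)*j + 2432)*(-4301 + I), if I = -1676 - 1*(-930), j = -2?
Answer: -12799192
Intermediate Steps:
I = -746 (I = -1676 + 930 = -746)
((-18 - 34)*j + 2432)*(-4301 + I) = ((-18 - 34)*(-2) + 2432)*(-4301 - 746) = (-52*(-2) + 2432)*(-5047) = (104 + 2432)*(-5047) = 2536*(-5047) = -12799192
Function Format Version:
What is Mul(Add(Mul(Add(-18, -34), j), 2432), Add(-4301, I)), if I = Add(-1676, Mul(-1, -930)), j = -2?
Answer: -12799192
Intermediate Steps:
I = -746 (I = Add(-1676, 930) = -746)
Mul(Add(Mul(Add(-18, -34), j), 2432), Add(-4301, I)) = Mul(Add(Mul(Add(-18, -34), -2), 2432), Add(-4301, -746)) = Mul(Add(Mul(-52, -2), 2432), -5047) = Mul(Add(104, 2432), -5047) = Mul(2536, -5047) = -12799192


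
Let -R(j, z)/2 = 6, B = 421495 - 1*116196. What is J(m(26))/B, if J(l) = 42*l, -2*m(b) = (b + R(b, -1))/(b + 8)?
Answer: -147/5190083 ≈ -2.8323e-5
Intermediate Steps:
B = 305299 (B = 421495 - 116196 = 305299)
R(j, z) = -12 (R(j, z) = -2*6 = -12)
m(b) = -(-12 + b)/(2*(8 + b)) (m(b) = -(b - 12)/(2*(b + 8)) = -(-12 + b)/(2*(8 + b)))
J(m(26))/B = (42*((12 - 1*26)/(2*(8 + 26))))/305299 = (42*((1/2)*(12 - 26)/34))*(1/305299) = (42*((1/2)*(1/34)*(-14)))*(1/305299) = (42*(-7/34))*(1/305299) = -147/17*1/305299 = -147/5190083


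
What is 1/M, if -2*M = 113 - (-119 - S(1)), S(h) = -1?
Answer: -2/231 ≈ -0.0086580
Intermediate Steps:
M = -231/2 (M = -(113 - (-119 - 1*(-1)))/2 = -(113 - (-119 + 1))/2 = -(113 - 1*(-118))/2 = -(113 + 118)/2 = -½*231 = -231/2 ≈ -115.50)
1/M = 1/(-231/2) = -2/231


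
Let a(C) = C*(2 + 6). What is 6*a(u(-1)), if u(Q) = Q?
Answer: -48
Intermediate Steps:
a(C) = 8*C (a(C) = C*8 = 8*C)
6*a(u(-1)) = 6*(8*(-1)) = 6*(-8) = -48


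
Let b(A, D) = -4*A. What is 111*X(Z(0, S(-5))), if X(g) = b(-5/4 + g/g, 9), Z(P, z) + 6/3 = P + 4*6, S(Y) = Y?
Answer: 111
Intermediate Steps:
Z(P, z) = 22 + P (Z(P, z) = -2 + (P + 4*6) = -2 + (P + 24) = -2 + (24 + P) = 22 + P)
X(g) = 1 (X(g) = -4*(-5/4 + g/g) = -4*(-5*1/4 + 1) = -4*(-5/4 + 1) = -4*(-1/4) = 1)
111*X(Z(0, S(-5))) = 111*1 = 111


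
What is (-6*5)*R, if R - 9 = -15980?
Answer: 479130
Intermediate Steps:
R = -15971 (R = 9 - 15980 = -15971)
(-6*5)*R = -6*5*(-15971) = -30*(-15971) = 479130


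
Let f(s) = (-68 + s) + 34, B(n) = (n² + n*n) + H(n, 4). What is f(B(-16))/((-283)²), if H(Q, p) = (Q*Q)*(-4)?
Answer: -546/80089 ≈ -0.0068174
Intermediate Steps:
H(Q, p) = -4*Q² (H(Q, p) = Q²*(-4) = -4*Q²)
B(n) = -2*n² (B(n) = (n² + n*n) - 4*n² = (n² + n²) - 4*n² = 2*n² - 4*n² = -2*n²)
f(s) = -34 + s
f(B(-16))/((-283)²) = (-34 - 2*(-16)²)/((-283)²) = (-34 - 2*256)/80089 = (-34 - 512)*(1/80089) = -546*1/80089 = -546/80089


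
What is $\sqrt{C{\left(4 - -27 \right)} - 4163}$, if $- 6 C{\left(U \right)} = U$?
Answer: $\frac{i \sqrt{150054}}{6} \approx 64.561 i$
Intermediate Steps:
$C{\left(U \right)} = - \frac{U}{6}$
$\sqrt{C{\left(4 - -27 \right)} - 4163} = \sqrt{- \frac{4 - -27}{6} - 4163} = \sqrt{- \frac{4 + 27}{6} - 4163} = \sqrt{\left(- \frac{1}{6}\right) 31 - 4163} = \sqrt{- \frac{31}{6} - 4163} = \sqrt{- \frac{25009}{6}} = \frac{i \sqrt{150054}}{6}$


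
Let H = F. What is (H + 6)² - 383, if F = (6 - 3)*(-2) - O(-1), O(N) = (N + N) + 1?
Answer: -382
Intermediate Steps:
O(N) = 1 + 2*N (O(N) = 2*N + 1 = 1 + 2*N)
F = -5 (F = (6 - 3)*(-2) - (1 + 2*(-1)) = 3*(-2) - (1 - 2) = -6 - 1*(-1) = -6 + 1 = -5)
H = -5
(H + 6)² - 383 = (-5 + 6)² - 383 = 1² - 383 = 1 - 383 = -382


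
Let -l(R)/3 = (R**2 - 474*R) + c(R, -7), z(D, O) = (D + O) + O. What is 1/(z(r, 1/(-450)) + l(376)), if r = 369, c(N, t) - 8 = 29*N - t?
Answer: 225/17585099 ≈ 1.2795e-5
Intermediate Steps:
c(N, t) = 8 - t + 29*N (c(N, t) = 8 + (29*N - t) = 8 + (-t + 29*N) = 8 - t + 29*N)
z(D, O) = D + 2*O
l(R) = -45 - 3*R**2 + 1335*R (l(R) = -3*((R**2 - 474*R) + (8 - 1*(-7) + 29*R)) = -3*((R**2 - 474*R) + (8 + 7 + 29*R)) = -3*((R**2 - 474*R) + (15 + 29*R)) = -3*(15 + R**2 - 445*R) = -45 - 3*R**2 + 1335*R)
1/(z(r, 1/(-450)) + l(376)) = 1/((369 + 2/(-450)) + (-45 - 3*376**2 + 1335*376)) = 1/((369 + 2*(-1/450)) + (-45 - 3*141376 + 501960)) = 1/((369 - 1/225) + (-45 - 424128 + 501960)) = 1/(83024/225 + 77787) = 1/(17585099/225) = 225/17585099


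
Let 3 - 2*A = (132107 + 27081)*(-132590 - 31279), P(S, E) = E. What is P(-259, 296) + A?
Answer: 26085978967/2 ≈ 1.3043e+10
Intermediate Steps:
A = 26085978375/2 (A = 3/2 - (132107 + 27081)*(-132590 - 31279)/2 = 3/2 - 79594*(-163869) = 3/2 - ½*(-26085978372) = 3/2 + 13042989186 = 26085978375/2 ≈ 1.3043e+10)
P(-259, 296) + A = 296 + 26085978375/2 = 26085978967/2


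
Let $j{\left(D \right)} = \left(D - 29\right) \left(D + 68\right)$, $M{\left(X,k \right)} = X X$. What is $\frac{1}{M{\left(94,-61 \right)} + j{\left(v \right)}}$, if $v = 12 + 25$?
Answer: $\frac{1}{9676} \approx 0.00010335$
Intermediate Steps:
$M{\left(X,k \right)} = X^{2}$
$v = 37$
$j{\left(D \right)} = \left(-29 + D\right) \left(68 + D\right)$
$\frac{1}{M{\left(94,-61 \right)} + j{\left(v \right)}} = \frac{1}{94^{2} + \left(-1972 + 37^{2} + 39 \cdot 37\right)} = \frac{1}{8836 + \left(-1972 + 1369 + 1443\right)} = \frac{1}{8836 + 840} = \frac{1}{9676}$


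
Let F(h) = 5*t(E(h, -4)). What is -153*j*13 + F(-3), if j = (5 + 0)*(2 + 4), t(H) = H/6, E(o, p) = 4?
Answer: -179000/3 ≈ -59667.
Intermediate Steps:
t(H) = H/6 (t(H) = H*(⅙) = H/6)
j = 30 (j = 5*6 = 30)
F(h) = 10/3 (F(h) = 5*((⅙)*4) = 5*(⅔) = 10/3)
-153*j*13 + F(-3) = -4590*13 + 10/3 = -153*390 + 10/3 = -59670 + 10/3 = -179000/3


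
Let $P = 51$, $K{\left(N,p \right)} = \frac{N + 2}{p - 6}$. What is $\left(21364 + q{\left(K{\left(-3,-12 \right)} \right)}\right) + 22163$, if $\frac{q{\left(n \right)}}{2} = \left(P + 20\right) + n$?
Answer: $\frac{393022}{9} \approx 43669.0$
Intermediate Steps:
$K{\left(N,p \right)} = \frac{2 + N}{-6 + p}$
$q{\left(n \right)} = 142 + 2 n$ ($q{\left(n \right)} = 2 \left(\left(51 + 20\right) + n\right) = 2 \left(71 + n\right) = 142 + 2 n$)
$\left(21364 + q{\left(K{\left(-3,-12 \right)} \right)}\right) + 22163 = \left(21364 + \left(142 + 2 \frac{2 - 3}{-6 - 12}\right)\right) + 22163 = \left(21364 + \left(142 + 2 \frac{1}{-18} \left(-1\right)\right)\right) + 22163 = \left(21364 + \left(142 + 2 \left(\left(- \frac{1}{18}\right) \left(-1\right)\right)\right)\right) + 22163 = \left(21364 + \left(142 + 2 \cdot \frac{1}{18}\right)\right) + 22163 = \left(21364 + \left(142 + \frac{1}{9}\right)\right) + 22163 = \left(21364 + \frac{1279}{9}\right) + 22163 = \frac{193555}{9} + 22163 = \frac{393022}{9}$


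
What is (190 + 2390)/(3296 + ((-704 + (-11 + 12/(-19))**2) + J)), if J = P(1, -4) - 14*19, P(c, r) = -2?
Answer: 62092/59187 ≈ 1.0491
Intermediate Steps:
J = -268 (J = -2 - 14*19 = -2 - 266 = -268)
(190 + 2390)/(3296 + ((-704 + (-11 + 12/(-19))**2) + J)) = (190 + 2390)/(3296 + ((-704 + (-11 + 12/(-19))**2) - 268)) = 2580/(3296 + ((-704 + (-11 + 12*(-1/19))**2) - 268)) = 2580/(3296 + ((-704 + (-11 - 12/19)**2) - 268)) = 2580/(3296 + ((-704 + (-221/19)**2) - 268)) = 2580/(3296 + ((-704 + 48841/361) - 268)) = 2580/(3296 + (-205303/361 - 268)) = 2580/(3296 - 302051/361) = 2580/(887805/361) = 2580*(361/887805) = 62092/59187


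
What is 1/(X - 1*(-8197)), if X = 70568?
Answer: 1/78765 ≈ 1.2696e-5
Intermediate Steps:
1/(X - 1*(-8197)) = 1/(70568 - 1*(-8197)) = 1/(70568 + 8197) = 1/78765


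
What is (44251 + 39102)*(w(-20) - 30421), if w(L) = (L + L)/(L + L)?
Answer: -2535598260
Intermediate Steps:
w(L) = 1 (w(L) = (2*L)/((2*L)) = (2*L)*(1/(2*L)) = 1)
(44251 + 39102)*(w(-20) - 30421) = (44251 + 39102)*(1 - 30421) = 83353*(-30420) = -2535598260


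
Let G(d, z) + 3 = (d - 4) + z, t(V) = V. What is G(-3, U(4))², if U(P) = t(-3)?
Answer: 169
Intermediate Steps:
U(P) = -3
G(d, z) = -7 + d + z (G(d, z) = -3 + ((d - 4) + z) = -3 + ((-4 + d) + z) = -3 + (-4 + d + z) = -7 + d + z)
G(-3, U(4))² = (-7 - 3 - 3)² = (-13)² = 169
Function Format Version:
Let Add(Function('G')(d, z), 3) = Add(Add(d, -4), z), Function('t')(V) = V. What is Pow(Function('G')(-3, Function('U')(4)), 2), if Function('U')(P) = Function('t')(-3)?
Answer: 169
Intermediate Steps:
Function('U')(P) = -3
Function('G')(d, z) = Add(-7, d, z) (Function('G')(d, z) = Add(-3, Add(Add(d, -4), z)) = Add(-3, Add(Add(-4, d), z)) = Add(-3, Add(-4, d, z)) = Add(-7, d, z))
Pow(Function('G')(-3, Function('U')(4)), 2) = Pow(Add(-7, -3, -3), 2) = Pow(-13, 2) = 169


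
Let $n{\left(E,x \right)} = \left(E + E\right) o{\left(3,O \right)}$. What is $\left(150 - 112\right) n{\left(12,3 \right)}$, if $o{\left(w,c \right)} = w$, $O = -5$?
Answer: $2736$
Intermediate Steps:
$n{\left(E,x \right)} = 6 E$ ($n{\left(E,x \right)} = \left(E + E\right) 3 = 2 E 3 = 6 E$)
$\left(150 - 112\right) n{\left(12,3 \right)} = \left(150 - 112\right) 6 \cdot 12 = 38 \cdot 72 = 2736$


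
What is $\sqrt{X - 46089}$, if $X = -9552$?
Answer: $i \sqrt{55641} \approx 235.88 i$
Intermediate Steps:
$\sqrt{X - 46089} = \sqrt{-9552 - 46089} = \sqrt{-55641} = i \sqrt{55641}$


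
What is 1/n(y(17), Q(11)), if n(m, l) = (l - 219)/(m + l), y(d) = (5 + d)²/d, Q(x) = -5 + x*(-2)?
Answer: -25/4182 ≈ -0.0059780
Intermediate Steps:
Q(x) = -5 - 2*x
y(d) = (5 + d)²/d
n(m, l) = (-219 + l)/(l + m)
1/n(y(17), Q(11)) = 1/((-219 + (-5 - 2*11))/((-5 - 2*11) + (5 + 17)²/17)) = 1/((-219 + (-5 - 22))/((-5 - 22) + (1/17)*22²)) = 1/((-219 - 27)/(-27 + (1/17)*484)) = 1/(-246/(-27 + 484/17)) = 1/(-246/(25/17)) = 1/((17/25)*(-246)) = 1/(-4182/25) = -25/4182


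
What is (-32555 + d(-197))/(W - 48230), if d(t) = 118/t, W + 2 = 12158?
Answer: 6413453/7106578 ≈ 0.90247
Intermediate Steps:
W = 12156 (W = -2 + 12158 = 12156)
(-32555 + d(-197))/(W - 48230) = (-32555 + 118/(-197))/(12156 - 48230) = (-32555 + 118*(-1/197))/(-36074) = (-32555 - 118/197)*(-1/36074) = -6413453/197*(-1/36074) = 6413453/7106578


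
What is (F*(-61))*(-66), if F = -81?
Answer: -326106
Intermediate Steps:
(F*(-61))*(-66) = -81*(-61)*(-66) = 4941*(-66) = -326106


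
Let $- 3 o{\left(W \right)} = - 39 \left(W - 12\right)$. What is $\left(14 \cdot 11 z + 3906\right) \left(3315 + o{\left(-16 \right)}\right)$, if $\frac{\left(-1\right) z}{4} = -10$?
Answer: $29704766$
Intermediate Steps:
$z = 40$ ($z = \left(-4\right) \left(-10\right) = 40$)
$o{\left(W \right)} = -156 + 13 W$ ($o{\left(W \right)} = - \frac{\left(-39\right) \left(W - 12\right)}{3} = - \frac{\left(-39\right) \left(-12 + W\right)}{3} = - \frac{468 - 39 W}{3} = -156 + 13 W$)
$\left(14 \cdot 11 z + 3906\right) \left(3315 + o{\left(-16 \right)}\right) = \left(14 \cdot 11 \cdot 40 + 3906\right) \left(3315 + \left(-156 + 13 \left(-16\right)\right)\right) = \left(154 \cdot 40 + 3906\right) \left(3315 - 364\right) = \left(6160 + 3906\right) \left(3315 - 364\right) = 10066 \cdot 2951 = 29704766$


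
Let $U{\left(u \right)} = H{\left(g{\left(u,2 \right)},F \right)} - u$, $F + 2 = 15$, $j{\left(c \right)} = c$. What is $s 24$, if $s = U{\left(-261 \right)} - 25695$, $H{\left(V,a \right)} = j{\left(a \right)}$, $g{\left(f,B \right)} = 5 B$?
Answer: $-610104$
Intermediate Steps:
$F = 13$ ($F = -2 + 15 = 13$)
$H{\left(V,a \right)} = a$
$U{\left(u \right)} = 13 - u$
$s = -25421$ ($s = \left(13 - -261\right) - 25695 = \left(13 + 261\right) - 25695 = 274 - 25695 = -25421$)
$s 24 = \left(-25421\right) 24 = -610104$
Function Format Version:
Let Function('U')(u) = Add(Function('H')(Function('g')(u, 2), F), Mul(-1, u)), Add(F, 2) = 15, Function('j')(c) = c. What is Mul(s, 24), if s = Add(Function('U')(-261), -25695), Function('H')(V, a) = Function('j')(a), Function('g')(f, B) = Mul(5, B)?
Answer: -610104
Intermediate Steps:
F = 13 (F = Add(-2, 15) = 13)
Function('H')(V, a) = a
Function('U')(u) = Add(13, Mul(-1, u))
s = -25421 (s = Add(Add(13, Mul(-1, -261)), -25695) = Add(Add(13, 261), -25695) = Add(274, -25695) = -25421)
Mul(s, 24) = Mul(-25421, 24) = -610104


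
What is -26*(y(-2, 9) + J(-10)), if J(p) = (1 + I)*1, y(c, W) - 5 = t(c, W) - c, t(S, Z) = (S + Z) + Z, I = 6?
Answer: -780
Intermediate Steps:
t(S, Z) = S + 2*Z
y(c, W) = 5 + 2*W (y(c, W) = 5 + ((c + 2*W) - c) = 5 + 2*W)
J(p) = 7 (J(p) = (1 + 6)*1 = 7*1 = 7)
-26*(y(-2, 9) + J(-10)) = -26*((5 + 2*9) + 7) = -26*((5 + 18) + 7) = -26*(23 + 7) = -26*30 = -780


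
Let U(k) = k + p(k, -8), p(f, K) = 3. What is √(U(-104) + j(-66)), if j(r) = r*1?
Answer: I*√167 ≈ 12.923*I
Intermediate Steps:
j(r) = r
U(k) = 3 + k (U(k) = k + 3 = 3 + k)
√(U(-104) + j(-66)) = √((3 - 104) - 66) = √(-101 - 66) = √(-167) = I*√167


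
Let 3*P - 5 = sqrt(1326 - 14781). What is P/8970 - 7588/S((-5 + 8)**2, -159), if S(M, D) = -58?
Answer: 20419337/156078 + I*sqrt(1495)/8970 ≈ 130.83 + 0.0043105*I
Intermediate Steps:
P = 5/3 + I*sqrt(1495) (P = 5/3 + sqrt(1326 - 14781)/3 = 5/3 + sqrt(-13455)/3 = 5/3 + (3*I*sqrt(1495))/3 = 5/3 + I*sqrt(1495) ≈ 1.6667 + 38.665*I)
P/8970 - 7588/S((-5 + 8)**2, -159) = (5/3 + I*sqrt(1495))/8970 - 7588/(-58) = (5/3 + I*sqrt(1495))*(1/8970) - 7588*(-1/58) = (1/5382 + I*sqrt(1495)/8970) + 3794/29 = 20419337/156078 + I*sqrt(1495)/8970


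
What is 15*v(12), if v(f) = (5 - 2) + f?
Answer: 225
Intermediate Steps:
v(f) = 3 + f
15*v(12) = 15*(3 + 12) = 15*15 = 225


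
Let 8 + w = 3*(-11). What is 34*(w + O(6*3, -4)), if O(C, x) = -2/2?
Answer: -1428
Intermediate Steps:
O(C, x) = -1 (O(C, x) = -2*1/2 = -1)
w = -41 (w = -8 + 3*(-11) = -8 - 33 = -41)
34*(w + O(6*3, -4)) = 34*(-41 - 1) = 34*(-42) = -1428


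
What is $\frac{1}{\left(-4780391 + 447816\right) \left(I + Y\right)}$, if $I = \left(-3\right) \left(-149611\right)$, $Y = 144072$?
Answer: $- \frac{1}{2568805380375} \approx -3.8929 \cdot 10^{-13}$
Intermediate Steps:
$I = 448833$
$\frac{1}{\left(-4780391 + 447816\right) \left(I + Y\right)} = \frac{1}{\left(-4780391 + 447816\right) \left(448833 + 144072\right)} = \frac{1}{\left(-4332575\right) 592905} = \frac{1}{-2568805380375} = - \frac{1}{2568805380375}$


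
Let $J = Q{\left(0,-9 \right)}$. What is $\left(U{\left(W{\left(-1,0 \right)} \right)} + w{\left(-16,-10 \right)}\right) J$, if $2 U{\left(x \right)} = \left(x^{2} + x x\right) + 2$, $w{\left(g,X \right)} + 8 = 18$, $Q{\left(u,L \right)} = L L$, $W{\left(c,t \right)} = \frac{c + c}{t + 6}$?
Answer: $900$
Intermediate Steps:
$W{\left(c,t \right)} = \frac{2 c}{6 + t}$
$Q{\left(u,L \right)} = L^{2}$
$w{\left(g,X \right)} = 10$ ($w{\left(g,X \right)} = -8 + 18 = 10$)
$J = 81$ ($J = \left(-9\right)^{2} = 81$)
$U{\left(x \right)} = 1 + x^{2}$ ($U{\left(x \right)} = \frac{\left(x^{2} + x x\right) + 2}{2} = \frac{\left(x^{2} + x^{2}\right) + 2}{2} = \frac{2 x^{2} + 2}{2} = \frac{2 + 2 x^{2}}{2} = 1 + x^{2}$)
$\left(U{\left(W{\left(-1,0 \right)} \right)} + w{\left(-16,-10 \right)}\right) J = \left(\left(1 + \left(2 \left(-1\right) \frac{1}{6 + 0}\right)^{2}\right) + 10\right) 81 = \left(\left(1 + \left(2 \left(-1\right) \frac{1}{6}\right)^{2}\right) + 10\right) 81 = \left(\left(1 + \left(- \frac{1}{3}\right)^{2}\right) + 10\right) 81 = \left(\left(1 + \frac{1}{9}\right) + 10\right) 81 = \left(\frac{10}{9} + 10\right) 81 = \frac{100}{9} \cdot 81 = 900$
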